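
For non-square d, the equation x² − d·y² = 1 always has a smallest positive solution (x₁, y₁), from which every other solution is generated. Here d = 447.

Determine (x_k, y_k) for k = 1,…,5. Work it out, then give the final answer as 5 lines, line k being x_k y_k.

148 7
43807 2072
12966724 613305
3838106497 181536208
1136066556388 53734104263

d=447: √d = [21; 7,42] (ℓ=2, even), read p_1/q_1
i=0: a=21 ⇒ p=21, q=1
i=1: a=7 ⇒ p=148, q=7
fundamental: x₁=148, y₁=7  (since 21904 − 447·49 = 1)
(x_2, y_2) = (148·148 + 447·7·7, 148·7 + 7·148) = (43807, 2072)
(x_3, y_3) = (148·43807 + 447·7·2072, 148·2072 + 7·43807) = (12966724, 613305)
(x_4, y_4) = (148·12966724 + 447·7·613305, 148·613305 + 7·12966724) = (3838106497, 181536208)
(x_5, y_5) = (148·3838106497 + 447·7·181536208, 148·181536208 + 7·3838106497) = (1136066556388, 53734104263)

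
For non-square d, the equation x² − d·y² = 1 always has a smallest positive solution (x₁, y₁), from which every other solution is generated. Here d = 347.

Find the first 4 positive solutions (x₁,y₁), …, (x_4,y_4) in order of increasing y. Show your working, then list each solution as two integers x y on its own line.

√347 → a₀=18, period (1,1,1,2,4,…,1,1,36); ℓ=14 even so k=13
i=0: a=18 ⇒ p=18, q=1
i=1: a=1 ⇒ p=19, q=1
i=2: a=1 ⇒ p=37, q=2
i=3: a=1 ⇒ p=56, q=3
i=4: a=2 ⇒ p=149, q=8
…
i=7: a=17 ⇒ p=14269, q=766
i=8: a=1 ⇒ p=15070, q=809
…
i=10: a=2 ⇒ p=164168, q=8813
i=11: a=1 ⇒ p=238717, q=12815
i=12: a=1 ⇒ p=402885, q=21628
i=13: a=1 ⇒ p=641602, q=34443
fundamental: x₁=641602, y₁=34443  (since 411653126404 − 347·1186320249 = 1)
(641602+34443√347)^2 = 823306252807 + 44197395372√347
(641602+34443√347)^3 = 1056469876826312026 + 56714274530897445√347
(641602+34443√347)^4 = 1355666371822207590758497 + 72775983935101527618408√347

641602 34443
823306252807 44197395372
1056469876826312026 56714274530897445
1355666371822207590758497 72775983935101527618408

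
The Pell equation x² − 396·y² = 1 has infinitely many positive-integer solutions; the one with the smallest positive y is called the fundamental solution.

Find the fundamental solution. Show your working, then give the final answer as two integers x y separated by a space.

199 10

d=396: √d = [19; 1,8,1,38] (ℓ=4, even), read p_3/q_3
step 0: (19, 1)  from 19·(1,0) + (0,1)
step 1: (20, 1)  from 1·(19,1) + (1,0)
step 2: (179, 9)  from 8·(20,1) + (19,1)
step 3: (199, 10)  from 1·(179,9) + (20,1)
→ (199, 10).  Check: 199²=39601, 396·10²=39600, difference 1.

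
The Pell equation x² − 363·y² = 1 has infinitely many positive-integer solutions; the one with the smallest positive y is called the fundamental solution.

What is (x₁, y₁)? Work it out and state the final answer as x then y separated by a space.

√363 → a₀=19, period (19,38); ℓ=2 even so k=1
a_0=19:  p_0=19·1+0=19,  q_0=19·0+1=1
a_1=19:  p_1=19·19+1=362,  q_1=19·1+0=19
(x₁, y₁) = (362, 19);  362² − 363·19² = 1 ✓

362 19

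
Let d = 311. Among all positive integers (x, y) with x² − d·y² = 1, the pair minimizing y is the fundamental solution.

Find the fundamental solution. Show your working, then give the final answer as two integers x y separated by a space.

[17; 1,1,1,2,1,…,1,1,34] for √311; ℓ=16 ⇒ convergent index 15
step 0: (17, 1)  from 17·(1,0) + (0,1)
…
step 3: (53, 3)  from 1·(35,2) + (18,1)
…
step 8: (71158, 4035)  from 17·(4109,233) + (1305,74)
step 9: (217583, 12338)  from 3·(71158,4035) + (4109,233)
…
step 11: (1594239, 90401)  from 1·(1376656,78063) + (217583,12338)
…
step 14: (10724507, 608131)  from 1·(6159373,349266) + (4565134,258865)
step 15: (16883880, 957397)  from 1·(10724507,608131) + (6159373,349266)
→ (16883880, 957397).  Check: 16883880²=285065403854400, 311·957397²=285065403854399, difference 1.

16883880 957397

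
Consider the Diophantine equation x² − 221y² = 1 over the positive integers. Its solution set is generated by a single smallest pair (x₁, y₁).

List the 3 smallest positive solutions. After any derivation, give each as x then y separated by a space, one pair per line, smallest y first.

1665 112
5544449 372960
18463013505 1241956688

[14; 1,6,2,6,1,28] for √221; ℓ=6 ⇒ convergent index 5
a_0=14:  p_0=14·1+0=14,  q_0=14·0+1=1
…
a_2=6:  p_2=6·15+14=104,  q_2=6·1+1=7
…
a_4=6:  p_4=6·223+104=1442,  q_4=6·15+7=97
a_5=1:  p_5=1·1442+223=1665,  q_5=1·97+15=112
→ (1665, 112).  Check: 1665²=2772225, 221·112²=2772224, difference 1.
(x_2, y_2) = (1665·1665 + 221·112·112, 1665·112 + 112·1665) = (5544449, 372960)
(x_3, y_3) = (1665·5544449 + 221·112·372960, 1665·372960 + 112·5544449) = (18463013505, 1241956688)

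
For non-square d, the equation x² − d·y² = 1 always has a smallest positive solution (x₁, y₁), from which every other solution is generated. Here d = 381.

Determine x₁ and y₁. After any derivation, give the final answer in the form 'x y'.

1015 52

d=381: √d = [19; 1,1,12,1,1,38] (ℓ=6, even), read p_5/q_5
i=0: a=19 ⇒ p=19, q=1
i=1: a=1 ⇒ p=20, q=1
…
i=4: a=1 ⇒ p=527, q=27
i=5: a=1 ⇒ p=1015, q=52
→ (1015, 52).  Check: 1015²=1030225, 381·52²=1030224, difference 1.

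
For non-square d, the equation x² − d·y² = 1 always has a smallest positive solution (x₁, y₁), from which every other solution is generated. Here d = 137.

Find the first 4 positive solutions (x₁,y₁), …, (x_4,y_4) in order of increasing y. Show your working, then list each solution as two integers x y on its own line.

d=137: √d = [11; 1,2,2,1,1,2,2,1,22] (ℓ=9, odd), read p_17/q_17
k=0  a_k=11  p_k/q_k = 11/1
…
k=4  a_k=1  p_k/q_k = 117/10
…
k=16  a_k=2  p_k/q_k = 4286741/366241
k=17  a_k=1  p_k/q_k = 6083073/519712
(x₁, y₁) = (6083073, 519712);  6083073² − 137·519712² = 1 ✓
k=2:  x_2 = 6083073·6083073+137·519712·519712 = 74007554246657,  y_2 = 6083073·519712+519712·6083073 = 6322892069952
k=3:  x_3 = 6083073·74007554246657+137·519712·6322892069952 = 900386710067742990849,  y_3 = 6083073·6322892069952+519712·74007554246657 = 76925228065277725280
k=4:  x_4 = 6083073·900386710067742990849+137·519712·76925228065277725280 = 10954236171143757109591351297,  y_4 = 6083073·76925228065277725280+519712·900386710067742990849 = 935883555725460013412300928

6083073 519712
74007554246657 6322892069952
900386710067742990849 76925228065277725280
10954236171143757109591351297 935883555725460013412300928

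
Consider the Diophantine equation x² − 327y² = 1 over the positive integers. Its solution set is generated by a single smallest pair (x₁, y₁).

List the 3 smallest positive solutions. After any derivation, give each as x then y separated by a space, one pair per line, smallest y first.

217 12
94177 5208
40872601 2260260

[18; 12,36] for √327; ℓ=2 ⇒ convergent index 1
k=0  a_k=18  p_k/q_k = 18/1
k=1  a_k=12  p_k/q_k = 217/12
→ (217, 12).  Check: 217²=47089, 327·12²=47088, difference 1.
n=2: (217,12)∘(217,12) = (217·217+327·12·12, 217·12+12·217) = (94177,5208)
n=3: (94177,5208)∘(217,12) = (217·94177+327·12·5208, 217·5208+12·94177) = (40872601,2260260)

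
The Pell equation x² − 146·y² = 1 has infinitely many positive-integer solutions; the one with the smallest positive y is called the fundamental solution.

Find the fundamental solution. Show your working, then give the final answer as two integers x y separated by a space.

√146 = [12; 12,24, …], period ℓ=2 (even) → k=1
a_0=12:  p_0=12·1+0=12,  q_0=12·0+1=1
a_1=12:  p_1=12·12+1=145,  q_1=12·1+0=12
(x₁, y₁) = (145, 12);  145² − 146·12² = 1 ✓

145 12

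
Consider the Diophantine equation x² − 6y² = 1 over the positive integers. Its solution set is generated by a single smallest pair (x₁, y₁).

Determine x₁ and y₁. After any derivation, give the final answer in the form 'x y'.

5 2

d=6: √d = [2; 2,4] (ℓ=2, even), read p_1/q_1
step 0: (2, 1)  from 2·(1,0) + (0,1)
step 1: (5, 2)  from 2·(2,1) + (1,0)
fundamental: x₁=5, y₁=2  (since 25 − 6·4 = 1)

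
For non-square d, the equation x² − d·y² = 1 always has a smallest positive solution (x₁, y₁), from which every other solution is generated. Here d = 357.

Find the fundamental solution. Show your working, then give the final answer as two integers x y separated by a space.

3401 180

[18; 1,8,2,8,1,36] for √357; ℓ=6 ⇒ convergent index 5
step 0: (18, 1)  from 18·(1,0) + (0,1)
…
step 3: (359, 19)  from 2·(170,9) + (19,1)
step 4: (3042, 161)  from 8·(359,19) + (170,9)
step 5: (3401, 180)  from 1·(3042,161) + (359,19)
→ (3401, 180).  Check: 3401²=11566801, 357·180²=11566800, difference 1.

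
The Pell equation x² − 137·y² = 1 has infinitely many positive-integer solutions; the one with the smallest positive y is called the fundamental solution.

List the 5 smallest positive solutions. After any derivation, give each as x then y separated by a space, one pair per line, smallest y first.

6083073 519712
74007554246657 6322892069952
900386710067742990849 76925228065277725280
10954236171143757109591351297 935883555725460013412300928
133270836576615035597116312473600513 11386095977955005515107946008258208

d=137: √d = [11; 1,2,2,1,1,2,2,1,22] (ℓ=9, odd), read p_17/q_17
i=0: a=11 ⇒ p=11, q=1
…
i=3: a=2 ⇒ p=82, q=7
…
i=5: a=1 ⇒ p=199, q=17
i=6: a=2 ⇒ p=515, q=44
i=7: a=2 ⇒ p=1229, q=105
…
i=9: a=22 ⇒ p=39597, q=3383
…
i=11: a=2 ⇒ p=122279, q=10447
…
i=16: a=2 ⇒ p=4286741, q=366241
i=17: a=1 ⇒ p=6083073, q=519712
(x₁, y₁) = (6083073, 519712);  6083073² − 137·519712² = 1 ✓
(x_2, y_2) = (6083073·6083073 + 137·519712·519712, 6083073·519712 + 519712·6083073) = (74007554246657, 6322892069952)
(x_3, y_3) = (6083073·74007554246657 + 137·519712·6322892069952, 6083073·6322892069952 + 519712·74007554246657) = (900386710067742990849, 76925228065277725280)
(x_4, y_4) = (6083073·900386710067742990849 + 137·519712·76925228065277725280, 6083073·76925228065277725280 + 519712·900386710067742990849) = (10954236171143757109591351297, 935883555725460013412300928)
(x_5, y_5) = (6083073·10954236171143757109591351297 + 137·519712·935883555725460013412300928, 6083073·935883555725460013412300928 + 519712·10954236171143757109591351297) = (133270836576615035597116312473600513, 11386095977955005515107946008258208)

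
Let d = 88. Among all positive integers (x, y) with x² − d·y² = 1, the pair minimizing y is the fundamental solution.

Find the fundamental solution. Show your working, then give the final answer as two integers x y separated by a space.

197 21

[9; 2,1,1,1,2,18] for √88; ℓ=6 ⇒ convergent index 5
step 0: (9, 1)  from 9·(1,0) + (0,1)
step 1: (19, 2)  from 2·(9,1) + (1,0)
…
step 3: (47, 5)  from 1·(28,3) + (19,2)
step 4: (75, 8)  from 1·(47,5) + (28,3)
step 5: (197, 21)  from 2·(75,8) + (47,5)
(x₁, y₁) = (197, 21);  197² − 88·21² = 1 ✓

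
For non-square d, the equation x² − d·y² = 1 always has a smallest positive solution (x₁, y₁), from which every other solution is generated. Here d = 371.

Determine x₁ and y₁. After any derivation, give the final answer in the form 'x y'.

√371 = [19; 3,1,4,1,3,38, …], period ℓ=6 (even) → k=5
i=0: a=19 ⇒ p=19, q=1
i=1: a=3 ⇒ p=58, q=3
i=2: a=1 ⇒ p=77, q=4
…
i=4: a=1 ⇒ p=443, q=23
i=5: a=3 ⇒ p=1695, q=88
→ (1695, 88).  Check: 1695²=2873025, 371·88²=2873024, difference 1.

1695 88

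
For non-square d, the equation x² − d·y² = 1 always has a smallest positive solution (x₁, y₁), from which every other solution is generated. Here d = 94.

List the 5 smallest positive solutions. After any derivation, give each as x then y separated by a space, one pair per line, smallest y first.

√94 = [9; 1,2,3,1,1,…,2,1,18, …], period ℓ=16 (even) → k=15
i=0: a=9 ⇒ p=9, q=1
i=1: a=1 ⇒ p=10, q=1
…
i=3: a=3 ⇒ p=97, q=10
i=4: a=1 ⇒ p=126, q=13
i=5: a=1 ⇒ p=223, q=23
i=6: a=5 ⇒ p=1241, q=128
i=7: a=1 ⇒ p=1464, q=151
i=8: a=8 ⇒ p=12953, q=1336
…
i=14: a=2 ⇒ p=1490361, q=153719
i=15: a=1 ⇒ p=2143295, q=221064
→ (2143295, 221064).  Check: 2143295²=4593713457025, 94·221064²=4593713457024, difference 1.
(2143295+221064√94)^2 = 9187426914049 + 947610731760√94
(2143295+221064√94)^3 = 39382732335491159615 + 4062018686654877336√94
(2143295+221064√94)^4 = 168817626601983862467148801 + 17412208682026983028992480√94
(2143295+221064√94)^5 = 723651950015758622280719887718975 + 74638999614285983163562219965864√94

2143295 221064
9187426914049 947610731760
39382732335491159615 4062018686654877336
168817626601983862467148801 17412208682026983028992480
723651950015758622280719887718975 74638999614285983163562219965864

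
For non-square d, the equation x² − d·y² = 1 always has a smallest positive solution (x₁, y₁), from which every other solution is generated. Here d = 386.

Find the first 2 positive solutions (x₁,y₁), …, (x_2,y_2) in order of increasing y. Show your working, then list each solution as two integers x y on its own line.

d=386: √d = [19; 1,1,1,4,1,18,1,4,1,1,1,38] (ℓ=12, even), read p_11/q_11
i=0: a=19 ⇒ p=19, q=1
…
i=3: a=1 ⇒ p=59, q=3
…
i=8: a=4 ⇒ p=32771, q=1668
i=9: a=1 ⇒ p=39392, q=2005
i=10: a=1 ⇒ p=72163, q=3673
i=11: a=1 ⇒ p=111555, q=5678
→ (111555, 5678).  Check: 111555²=12444518025, 386·5678²=12444518024, difference 1.
(111555+5678√386)^2 = 24889036049 + 1266818580√386

111555 5678
24889036049 1266818580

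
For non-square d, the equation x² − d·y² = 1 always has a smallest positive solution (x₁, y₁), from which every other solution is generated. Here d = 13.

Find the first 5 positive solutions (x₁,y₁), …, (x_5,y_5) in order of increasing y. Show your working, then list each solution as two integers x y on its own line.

d=13: √d = [3; 1,1,1,1,6] (ℓ=5, odd), read p_9/q_9
k=0  a_k=3  p_k/q_k = 3/1
…
k=2  a_k=1  p_k/q_k = 7/2
…
k=8  a_k=1  p_k/q_k = 393/109
k=9  a_k=1  p_k/q_k = 649/180
(x₁, y₁) = (649, 180);  649² − 13·180² = 1 ✓
n=2: (649,180)∘(649,180) = (649·649+13·180·180, 649·180+180·649) = (842401,233640)
n=3: (842401,233640)∘(649,180) = (649·842401+13·180·233640, 649·233640+180·842401) = (1093435849,303264540)
n=4: (1093435849,303264540)∘(649,180) = (649·1093435849+13·180·303264540, 649·303264540+180·1093435849) = (1419278889601,393637139280)
n=5: (1419278889601,393637139280)∘(649,180) = (649·1419278889601+13·180·393637139280, 649·393637139280+180·1419278889601) = (1842222905266249,510940703520900)

649 180
842401 233640
1093435849 303264540
1419278889601 393637139280
1842222905266249 510940703520900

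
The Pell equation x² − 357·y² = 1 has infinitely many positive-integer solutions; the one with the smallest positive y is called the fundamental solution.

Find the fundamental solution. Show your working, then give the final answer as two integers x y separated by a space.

d=357: √d = [18; 1,8,2,8,1,36] (ℓ=6, even), read p_5/q_5
k=0  a_k=18  p_k/q_k = 18/1
k=1  a_k=1  p_k/q_k = 19/1
k=2  a_k=8  p_k/q_k = 170/9
…
k=4  a_k=8  p_k/q_k = 3042/161
k=5  a_k=1  p_k/q_k = 3401/180
fundamental: x₁=3401, y₁=180  (since 11566801 − 357·32400 = 1)

3401 180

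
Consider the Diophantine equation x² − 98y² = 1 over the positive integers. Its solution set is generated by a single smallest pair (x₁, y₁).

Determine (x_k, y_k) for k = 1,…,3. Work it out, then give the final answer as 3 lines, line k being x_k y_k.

[9; 1,8,1,18] for √98; ℓ=4 ⇒ convergent index 3
a_0=9:  p_0=9·1+0=9,  q_0=9·0+1=1
…
a_2=8:  p_2=8·10+9=89,  q_2=8·1+1=9
a_3=1:  p_3=1·89+10=99,  q_3=1·9+1=10
(x₁, y₁) = (99, 10);  99² − 98·10² = 1 ✓
(x_2, y_2) = (99·99 + 98·10·10, 99·10 + 10·99) = (19601, 1980)
(x_3, y_3) = (99·19601 + 98·10·1980, 99·1980 + 10·19601) = (3880899, 392030)

99 10
19601 1980
3880899 392030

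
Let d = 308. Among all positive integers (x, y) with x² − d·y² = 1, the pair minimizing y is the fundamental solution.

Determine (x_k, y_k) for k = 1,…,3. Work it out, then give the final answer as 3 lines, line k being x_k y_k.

351 20
246401 14040
172973151 9856060

d=308: √d = [17; 1,1,4,1,1,34] (ℓ=6, even), read p_5/q_5
step 0: (17, 1)  from 17·(1,0) + (0,1)
step 1: (18, 1)  from 1·(17,1) + (1,0)
…
step 3: (158, 9)  from 4·(35,2) + (18,1)
step 4: (193, 11)  from 1·(158,9) + (35,2)
step 5: (351, 20)  from 1·(193,11) + (158,9)
→ (351, 20).  Check: 351²=123201, 308·20²=123200, difference 1.
(x_2, y_2) = (351·351 + 308·20·20, 351·20 + 20·351) = (246401, 14040)
(x_3, y_3) = (351·246401 + 308·20·14040, 351·14040 + 20·246401) = (172973151, 9856060)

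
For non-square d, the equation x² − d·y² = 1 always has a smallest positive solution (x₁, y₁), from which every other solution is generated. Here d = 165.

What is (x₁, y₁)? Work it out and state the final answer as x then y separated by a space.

1079 84

d=165: √d = [12; 1,5,2,5,1,24] (ℓ=6, even), read p_5/q_5
k=0  a_k=12  p_k/q_k = 12/1
…
k=4  a_k=5  p_k/q_k = 912/71
k=5  a_k=1  p_k/q_k = 1079/84
fundamental: x₁=1079, y₁=84  (since 1164241 − 165·7056 = 1)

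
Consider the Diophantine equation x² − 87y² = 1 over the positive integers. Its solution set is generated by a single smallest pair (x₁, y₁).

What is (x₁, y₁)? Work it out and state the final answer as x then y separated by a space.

28 3

d=87: √d = [9; 3,18] (ℓ=2, even), read p_1/q_1
step 0: (9, 1)  from 9·(1,0) + (0,1)
step 1: (28, 3)  from 3·(9,1) + (1,0)
fundamental: x₁=28, y₁=3  (since 784 − 87·9 = 1)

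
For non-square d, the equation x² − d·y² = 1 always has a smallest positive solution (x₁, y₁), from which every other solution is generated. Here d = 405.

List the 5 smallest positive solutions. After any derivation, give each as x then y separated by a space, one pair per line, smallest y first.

√405 → a₀=20, period (8,40); ℓ=2 even so k=1
step 0: (20, 1)  from 20·(1,0) + (0,1)
step 1: (161, 8)  from 8·(20,1) + (1,0)
(x₁, y₁) = (161, 8);  161² − 405·8² = 1 ✓
k=2:  x_2 = 161·161+405·8·8 = 51841,  y_2 = 161·8+8·161 = 2576
k=3:  x_3 = 161·51841+405·8·2576 = 16692641,  y_3 = 161·2576+8·51841 = 829464
k=4:  x_4 = 161·16692641+405·8·829464 = 5374978561,  y_4 = 161·829464+8·16692641 = 267084832
k=5:  x_5 = 161·5374978561+405·8·267084832 = 1730726404001,  y_5 = 161·267084832+8·5374978561 = 86000486440

161 8
51841 2576
16692641 829464
5374978561 267084832
1730726404001 86000486440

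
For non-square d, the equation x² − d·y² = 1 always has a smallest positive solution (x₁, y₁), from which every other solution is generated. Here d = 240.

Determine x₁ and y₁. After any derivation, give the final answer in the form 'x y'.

[15; 2,30] for √240; ℓ=2 ⇒ convergent index 1
step 0: (15, 1)  from 15·(1,0) + (0,1)
step 1: (31, 2)  from 2·(15,1) + (1,0)
(x₁, y₁) = (31, 2);  31² − 240·2² = 1 ✓

31 2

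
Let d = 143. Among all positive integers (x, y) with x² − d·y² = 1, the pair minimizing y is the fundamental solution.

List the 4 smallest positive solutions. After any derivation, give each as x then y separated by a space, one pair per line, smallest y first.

√143 = [11; 1,22, …], period ℓ=2 (even) → k=1
a_0=11:  p_0=11·1+0=11,  q_0=11·0+1=1
a_1=1:  p_1=1·11+1=12,  q_1=1·1+0=1
→ (12, 1).  Check: 12²=144, 143·1²=143, difference 1.
(12+1√143)^2 = 287 + 24√143
(12+1√143)^3 = 6876 + 575√143
(12+1√143)^4 = 164737 + 13776√143

12 1
287 24
6876 575
164737 13776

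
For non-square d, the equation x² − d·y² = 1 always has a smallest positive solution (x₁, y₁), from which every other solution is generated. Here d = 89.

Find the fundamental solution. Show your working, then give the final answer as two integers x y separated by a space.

500001 53000

√89 = [9; 2,3,3,2,18, …], period ℓ=5 (odd) → k=9
step 0: (9, 1)  from 9·(1,0) + (0,1)
step 1: (19, 2)  from 2·(9,1) + (1,0)
step 2: (66, 7)  from 3·(19,2) + (9,1)
step 3: (217, 23)  from 3·(66,7) + (19,2)
…
step 7: (66019, 6998)  from 3·(18934,2007) + (9217,977)
step 8: (216991, 23001)  from 3·(66019,6998) + (18934,2007)
step 9: (500001, 53000)  from 2·(216991,23001) + (66019,6998)
(x₁, y₁) = (500001, 53000);  500001² − 89·53000² = 1 ✓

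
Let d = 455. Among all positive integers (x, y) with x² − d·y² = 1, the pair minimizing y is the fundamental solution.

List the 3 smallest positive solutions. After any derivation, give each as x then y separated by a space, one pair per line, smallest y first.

√455 = [21; 3,42, …], period ℓ=2 (even) → k=1
i=0: a=21 ⇒ p=21, q=1
i=1: a=3 ⇒ p=64, q=3
→ (64, 3).  Check: 64²=4096, 455·3²=4095, difference 1.
k=2:  x_2 = 64·64+455·3·3 = 8191,  y_2 = 64·3+3·64 = 384
k=3:  x_3 = 64·8191+455·3·384 = 1048384,  y_3 = 64·384+3·8191 = 49149

64 3
8191 384
1048384 49149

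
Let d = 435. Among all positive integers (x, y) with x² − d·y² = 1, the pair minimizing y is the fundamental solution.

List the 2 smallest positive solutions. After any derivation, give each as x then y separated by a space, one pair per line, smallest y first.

d=435: √d = [20; 1,5,1,40] (ℓ=4, even), read p_3/q_3
a_0=20:  p_0=20·1+0=20,  q_0=20·0+1=1
…
a_2=5:  p_2=5·21+20=125,  q_2=5·1+1=6
a_3=1:  p_3=1·125+21=146,  q_3=1·6+1=7
(x₁, y₁) = (146, 7);  146² − 435·7² = 1 ✓
(146+7√435)^2 = 42631 + 2044√435

146 7
42631 2044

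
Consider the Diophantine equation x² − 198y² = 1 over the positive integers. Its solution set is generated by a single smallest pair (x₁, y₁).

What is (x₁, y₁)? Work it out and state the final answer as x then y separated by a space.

197 14

√198 → a₀=14, period (14,28); ℓ=2 even so k=1
a_0=14:  p_0=14·1+0=14,  q_0=14·0+1=1
a_1=14:  p_1=14·14+1=197,  q_1=14·1+0=14
fundamental: x₁=197, y₁=14  (since 38809 − 198·196 = 1)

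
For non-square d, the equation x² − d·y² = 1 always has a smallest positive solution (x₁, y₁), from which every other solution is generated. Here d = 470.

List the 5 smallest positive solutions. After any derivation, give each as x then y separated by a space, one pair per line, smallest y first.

d=470: √d = [21; 1,2,8,2,1,42] (ℓ=6, even), read p_5/q_5
i=0: a=21 ⇒ p=21, q=1
i=1: a=1 ⇒ p=22, q=1
…
i=3: a=8 ⇒ p=542, q=25
i=4: a=2 ⇒ p=1149, q=53
i=5: a=1 ⇒ p=1691, q=78
(x₁, y₁) = (1691, 78);  1691² − 470·78² = 1 ✓
(1691+78√470)^2 = 5718961 + 263796√470
(1691+78√470)^3 = 19341524411 + 892157994√470
(1691+78√470)^4 = 65413029839041 + 3017278071912√470
(1691+78√470)^5 = 221226847574112251 + 10204433547048390√470

1691 78
5718961 263796
19341524411 892157994
65413029839041 3017278071912
221226847574112251 10204433547048390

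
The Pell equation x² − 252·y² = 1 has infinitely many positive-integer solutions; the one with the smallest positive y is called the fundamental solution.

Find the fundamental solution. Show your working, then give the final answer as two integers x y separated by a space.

[15; 1,6,1,30] for √252; ℓ=4 ⇒ convergent index 3
i=0: a=15 ⇒ p=15, q=1
…
i=2: a=6 ⇒ p=111, q=7
i=3: a=1 ⇒ p=127, q=8
→ (127, 8).  Check: 127²=16129, 252·8²=16128, difference 1.

127 8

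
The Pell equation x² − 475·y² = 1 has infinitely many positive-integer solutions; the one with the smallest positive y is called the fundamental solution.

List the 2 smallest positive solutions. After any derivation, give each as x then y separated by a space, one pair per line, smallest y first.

d=475: √d = [21; 1,3,1,6,2,6,1,3,1,42] (ℓ=10, even), read p_9/q_9
i=0: a=21 ⇒ p=21, q=1
i=1: a=1 ⇒ p=22, q=1
…
i=5: a=2 ⇒ p=1591, q=73
…
i=8: a=3 ⇒ p=45921, q=2107
i=9: a=1 ⇒ p=57799, q=2652
(x₁, y₁) = (57799, 2652);  57799² − 475·2652² = 1 ✓
(57799+2652√475)^2 = 6681448801 + 306565896√475

57799 2652
6681448801 306565896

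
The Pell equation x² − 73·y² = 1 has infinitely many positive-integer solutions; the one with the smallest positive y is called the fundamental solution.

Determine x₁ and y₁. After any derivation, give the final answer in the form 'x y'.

d=73: √d = [8; 1,1,5,5,1,1,16] (ℓ=7, odd), read p_13/q_13
a_0=8:  p_0=8·1+0=8,  q_0=8·0+1=1
a_1=1:  p_1=1·8+1=9,  q_1=1·1+0=1
…
a_4=5:  p_4=5·94+17=487,  q_4=5·11+2=57
…
a_7=16:  p_7=16·1068+581=17669,  q_7=16·125+68=2068
a_8=1:  p_8=1·17669+1068=18737,  q_8=1·2068+125=2193
a_9=1:  p_9=1·18737+17669=36406,  q_9=1·2193+2068=4261
a_10=5:  p_10=5·36406+18737=200767,  q_10=5·4261+2193=23498
a_11=5:  p_11=5·200767+36406=1040241,  q_11=5·23498+4261=121751
a_12=1:  p_12=1·1040241+200767=1241008,  q_12=1·121751+23498=145249
a_13=1:  p_13=1·1241008+1040241=2281249,  q_13=1·145249+121751=267000
(x₁, y₁) = (2281249, 267000);  2281249² − 73·267000² = 1 ✓

2281249 267000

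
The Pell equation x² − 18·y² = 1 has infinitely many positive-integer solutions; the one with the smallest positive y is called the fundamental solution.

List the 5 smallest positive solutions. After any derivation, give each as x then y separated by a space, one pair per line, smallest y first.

17 4
577 136
19601 4620
665857 156944
22619537 5331476

d=18: √d = [4; 4,8] (ℓ=2, even), read p_1/q_1
k=0  a_k=4  p_k/q_k = 4/1
k=1  a_k=4  p_k/q_k = 17/4
(x₁, y₁) = (17, 4);  17² − 18·4² = 1 ✓
(x_2, y_2) = (17·17 + 18·4·4, 17·4 + 4·17) = (577, 136)
(x_3, y_3) = (17·577 + 18·4·136, 17·136 + 4·577) = (19601, 4620)
(x_4, y_4) = (17·19601 + 18·4·4620, 17·4620 + 4·19601) = (665857, 156944)
(x_5, y_5) = (17·665857 + 18·4·156944, 17·156944 + 4·665857) = (22619537, 5331476)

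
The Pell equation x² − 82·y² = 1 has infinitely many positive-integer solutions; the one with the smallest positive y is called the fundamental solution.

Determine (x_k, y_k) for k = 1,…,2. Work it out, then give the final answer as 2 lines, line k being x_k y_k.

163 18
53137 5868

d=82: √d = [9; 18] (ℓ=1, odd), read p_1/q_1
i=0: a=9 ⇒ p=9, q=1
i=1: a=18 ⇒ p=163, q=18
fundamental: x₁=163, y₁=18  (since 26569 − 82·324 = 1)
(163+18√82)^2 = 53137 + 5868√82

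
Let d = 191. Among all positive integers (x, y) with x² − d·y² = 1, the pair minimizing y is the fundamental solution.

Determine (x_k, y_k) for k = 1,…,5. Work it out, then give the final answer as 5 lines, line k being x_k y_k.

d=191: √d = [13; 1,4,1,1,3,…,4,1,26] (ℓ=16, even), read p_15/q_15
a_0=13:  p_0=13·1+0=13,  q_0=13·0+1=1
a_1=1:  p_1=1·13+1=14,  q_1=1·1+0=1
a_2=4:  p_2=4·14+13=69,  q_2=4·1+1=5
a_3=1:  p_3=1·69+14=83,  q_3=1·5+1=6
a_4=1:  p_4=1·83+69=152,  q_4=1·6+5=11
a_5=3:  p_5=3·152+83=539,  q_5=3·11+6=39
a_6=2:  p_6=2·539+152=1230,  q_6=2·39+11=89
a_7=2:  p_7=2·1230+539=2999,  q_7=2·89+39=217
a_8=13:  p_8=13·2999+1230=40217,  q_8=13·217+89=2910
a_9=2:  p_9=2·40217+2999=83433,  q_9=2·2910+217=6037
a_10=2:  p_10=2·83433+40217=207083,  q_10=2·6037+2910=14984
a_11=3:  p_11=3·207083+83433=704682,  q_11=3·14984+6037=50989
a_12=1:  p_12=1·704682+207083=911765,  q_12=1·50989+14984=65973
a_13=1:  p_13=1·911765+704682=1616447,  q_13=1·65973+50989=116962
a_14=4:  p_14=4·1616447+911765=7377553,  q_14=4·116962+65973=533821
a_15=1:  p_15=1·7377553+1616447=8994000,  q_15=1·533821+116962=650783
(x₁, y₁) = (8994000, 650783);  8994000² − 191·650783² = 1 ✓
(x_2, y_2) = (8994000·8994000 + 191·650783·650783, 8994000·650783 + 650783·8994000) = (161784071999999, 11706284604000)
(x_3, y_3) = (8994000·161784071999999 + 191·650783·11706284604000, 8994000·11706284604000 + 650783·161784071999999) = (2910171887135973018000, 210572647456751349217)
(x_4, y_4) = (8994000·2910171887135973018000 + 191·650783·210572647456751349217, 8994000·210572647456751349217 + 650783·2910171887135973018000) = (52348171905801720863712000001, 3787780782452031563430792000)
(x_5, y_5) = (8994000·52348171905801720863712000001 + 191·650783·3787780782452031563430792000, 8994000·3787780782452031563430792000 + 650783·52348171905801720863712000001) = (941638916241558444724564320044970000, 68134600714746933190345629744650783)

8994000 650783
161784071999999 11706284604000
2910171887135973018000 210572647456751349217
52348171905801720863712000001 3787780782452031563430792000
941638916241558444724564320044970000 68134600714746933190345629744650783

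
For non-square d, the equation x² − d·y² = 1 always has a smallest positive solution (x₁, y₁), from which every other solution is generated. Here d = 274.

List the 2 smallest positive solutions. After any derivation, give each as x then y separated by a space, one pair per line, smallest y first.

3959299 239190
31352097142801 1894049455620

√274 = [16; 1,1,4,4,1,1,32, …], period ℓ=7 (odd) → k=13
step 0: (16, 1)  from 16·(1,0) + (0,1)
…
step 2: (33, 2)  from 1·(17,1) + (16,1)
step 3: (149, 9)  from 4·(33,2) + (17,1)
step 4: (629, 38)  from 4·(149,9) + (33,2)
…
step 7: (45802, 2767)  from 32·(1407,85) + (778,47)
step 8: (47209, 2852)  from 1·(45802,2767) + (1407,85)
step 9: (93011, 5619)  from 1·(47209,2852) + (45802,2767)
…
step 11: (1770023, 106931)  from 4·(419253,25328) + (93011,5619)
step 12: (2189276, 132259)  from 1·(1770023,106931) + (419253,25328)
step 13: (3959299, 239190)  from 1·(2189276,132259) + (1770023,106931)
(x₁, y₁) = (3959299, 239190);  3959299² − 274·239190² = 1 ✓
(3959299+239190√274)^2 = 31352097142801 + 1894049455620√274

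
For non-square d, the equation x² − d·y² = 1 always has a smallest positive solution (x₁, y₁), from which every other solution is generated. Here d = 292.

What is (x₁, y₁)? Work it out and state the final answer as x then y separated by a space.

2281249 133500

√292 = [17; 11,2,1,3,8,3,1,2,11,34, …], period ℓ=10 (even) → k=9
i=0: a=17 ⇒ p=17, q=1
i=1: a=11 ⇒ p=188, q=11
…
i=4: a=3 ⇒ p=2136, q=125
…
i=8: a=2 ⇒ p=200767, q=11749
i=9: a=11 ⇒ p=2281249, q=133500
→ (2281249, 133500).  Check: 2281249²=5204097000001, 292·133500²=5204097000000, difference 1.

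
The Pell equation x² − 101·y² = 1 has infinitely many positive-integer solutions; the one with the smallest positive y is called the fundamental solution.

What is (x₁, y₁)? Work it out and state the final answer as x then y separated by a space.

[10; 20] for √101; ℓ=1 ⇒ convergent index 1
k=0  a_k=10  p_k/q_k = 10/1
k=1  a_k=20  p_k/q_k = 201/20
→ (201, 20).  Check: 201²=40401, 101·20²=40400, difference 1.

201 20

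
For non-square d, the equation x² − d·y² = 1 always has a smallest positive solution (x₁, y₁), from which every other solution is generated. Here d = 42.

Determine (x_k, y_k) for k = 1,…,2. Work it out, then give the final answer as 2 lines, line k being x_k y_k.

d=42: √d = [6; 2,12] (ℓ=2, even), read p_1/q_1
k=0  a_k=6  p_k/q_k = 6/1
k=1  a_k=2  p_k/q_k = 13/2
→ (13, 2).  Check: 13²=169, 42·2²=168, difference 1.
(x_2, y_2) = (13·13 + 42·2·2, 13·2 + 2·13) = (337, 52)

13 2
337 52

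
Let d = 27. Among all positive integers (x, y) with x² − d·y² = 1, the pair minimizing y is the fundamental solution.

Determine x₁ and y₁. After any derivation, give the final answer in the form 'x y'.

d=27: √d = [5; 5,10] (ℓ=2, even), read p_1/q_1
step 0: (5, 1)  from 5·(1,0) + (0,1)
step 1: (26, 5)  from 5·(5,1) + (1,0)
→ (26, 5).  Check: 26²=676, 27·5²=675, difference 1.

26 5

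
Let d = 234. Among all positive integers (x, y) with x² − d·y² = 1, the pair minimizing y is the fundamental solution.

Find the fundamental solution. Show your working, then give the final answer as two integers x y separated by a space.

5201 340

[15; 3,2,1,2,1,2,3,30] for √234; ℓ=8 ⇒ convergent index 7
i=0: a=15 ⇒ p=15, q=1
i=1: a=3 ⇒ p=46, q=3
i=2: a=2 ⇒ p=107, q=7
…
i=4: a=2 ⇒ p=413, q=27
i=5: a=1 ⇒ p=566, q=37
i=6: a=2 ⇒ p=1545, q=101
i=7: a=3 ⇒ p=5201, q=340
(x₁, y₁) = (5201, 340);  5201² − 234·340² = 1 ✓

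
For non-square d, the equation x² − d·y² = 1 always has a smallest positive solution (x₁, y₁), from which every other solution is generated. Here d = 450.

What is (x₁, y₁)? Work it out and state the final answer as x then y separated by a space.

√450 = [21; 4,1,2,4,2,1,4,42, …], period ℓ=8 (even) → k=7
a_0=21:  p_0=21·1+0=21,  q_0=21·0+1=1
a_1=4:  p_1=4·21+1=85,  q_1=4·1+0=4
…
a_3=2:  p_3=2·106+85=297,  q_3=2·5+4=14
a_4=4:  p_4=4·297+106=1294,  q_4=4·14+5=61
…
a_6=1:  p_6=1·2885+1294=4179,  q_6=1·136+61=197
a_7=4:  p_7=4·4179+2885=19601,  q_7=4·197+136=924
→ (19601, 924).  Check: 19601²=384199201, 450·924²=384199200, difference 1.

19601 924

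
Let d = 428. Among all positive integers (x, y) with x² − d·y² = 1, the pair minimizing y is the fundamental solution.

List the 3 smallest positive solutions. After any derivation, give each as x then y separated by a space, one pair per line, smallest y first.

1850887 89466
6851565373537 331182912684
25362946559057703751 1225964295417811950

√428 = [20; 1,2,4,1,5,10,5,1,4,2,1,40, …], period ℓ=12 (even) → k=11
step 0: (20, 1)  from 20·(1,0) + (0,1)
…
step 3: (269, 13)  from 4·(62,3) + (21,1)
…
step 7: (99779, 4823)  from 5·(19571,946) + (1924,93)
…
step 10: (1273708, 61567)  from 2·(577179,27899) + (119350,5769)
step 11: (1850887, 89466)  from 1·(1273708,61567) + (577179,27899)
→ (1850887, 89466).  Check: 1850887²=3425782686769, 428·89466²=3425782686768, difference 1.
n=2: (1850887,89466)∘(1850887,89466) = (1850887·1850887+428·89466·89466, 1850887·89466+89466·1850887) = (6851565373537,331182912684)
n=3: (6851565373537,331182912684)∘(1850887,89466) = (1850887·6851565373537+428·89466·331182912684, 1850887·331182912684+89466·6851565373537) = (25362946559057703751,1225964295417811950)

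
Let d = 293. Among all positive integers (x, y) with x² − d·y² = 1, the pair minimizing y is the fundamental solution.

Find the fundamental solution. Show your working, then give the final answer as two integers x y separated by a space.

12320649 719780

√293 → a₀=17, period (8,1,1,8,34); ℓ=5 odd so k=9
step 0: (17, 1)  from 17·(1,0) + (0,1)
…
step 2: (154, 9)  from 1·(137,8) + (17,1)
step 3: (291, 17)  from 1·(154,9) + (137,8)
…
step 8: (1444507, 84389)  from 1·(764593,44668) + (679914,39721)
step 9: (12320649, 719780)  from 8·(1444507,84389) + (764593,44668)
→ (12320649, 719780).  Check: 12320649²=151798391781201, 293·719780²=151798391781200, difference 1.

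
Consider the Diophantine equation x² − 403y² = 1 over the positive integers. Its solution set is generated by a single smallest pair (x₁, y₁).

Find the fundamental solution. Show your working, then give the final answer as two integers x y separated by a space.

669878 33369

√403 = [20; 13,2,1,3,1,3,1,2,13,40, …], period ℓ=10 (even) → k=9
a_0=20:  p_0=20·1+0=20,  q_0=20·0+1=1
a_1=13:  p_1=13·20+1=261,  q_1=13·1+0=13
…
a_5=1:  p_5=1·2951+803=3754,  q_5=1·147+40=187
…
a_8=2:  p_8=2·17967+14213=50147,  q_8=2·895+708=2498
a_9=13:  p_9=13·50147+17967=669878,  q_9=13·2498+895=33369
fundamental: x₁=669878, y₁=33369  (since 448736534884 − 403·1113490161 = 1)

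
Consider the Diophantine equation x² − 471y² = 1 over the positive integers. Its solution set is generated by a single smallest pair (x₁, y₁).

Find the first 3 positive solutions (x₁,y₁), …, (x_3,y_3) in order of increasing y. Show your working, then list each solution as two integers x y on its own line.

[21; 1,2,2,1,3,…,2,1,42] for √471; ℓ=14 ⇒ convergent index 13
k=0  a_k=21  p_k/q_k = 21/1
…
k=7  a_k=14  p_k/q_k = 48809/2249
…
k=12  a_k=2  p_k/q_k = 5506953/253747
k=13  a_k=1  p_k/q_k = 7838695/361188
(x₁, y₁) = (7838695, 361188);  7838695² − 471·361188² = 1 ✓
(7838695+361188√471)^2 = 122890278606049 + 5662485139320√471
(7838695+361188√471)^3 = 1926598824915678693415 + 88772987898323613612√471

7838695 361188
122890278606049 5662485139320
1926598824915678693415 88772987898323613612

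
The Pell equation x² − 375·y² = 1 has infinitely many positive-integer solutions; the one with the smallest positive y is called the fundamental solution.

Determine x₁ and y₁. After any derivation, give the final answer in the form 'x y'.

√375 → a₀=19, period (2,1,2,1,5,1,2,1,2,38); ℓ=10 even so k=9
k=0  a_k=19  p_k/q_k = 19/1
k=1  a_k=2  p_k/q_k = 39/2
k=2  a_k=1  p_k/q_k = 58/3
…
k=4  a_k=1  p_k/q_k = 213/11
k=5  a_k=5  p_k/q_k = 1220/63
k=6  a_k=1  p_k/q_k = 1433/74
k=7  a_k=2  p_k/q_k = 4086/211
k=8  a_k=1  p_k/q_k = 5519/285
k=9  a_k=2  p_k/q_k = 15124/781
(x₁, y₁) = (15124, 781);  15124² − 375·781² = 1 ✓

15124 781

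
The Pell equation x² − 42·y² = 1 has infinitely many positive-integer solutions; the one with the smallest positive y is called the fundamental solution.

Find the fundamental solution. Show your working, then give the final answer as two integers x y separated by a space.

[6; 2,12] for √42; ℓ=2 ⇒ convergent index 1
i=0: a=6 ⇒ p=6, q=1
i=1: a=2 ⇒ p=13, q=2
→ (13, 2).  Check: 13²=169, 42·2²=168, difference 1.

13 2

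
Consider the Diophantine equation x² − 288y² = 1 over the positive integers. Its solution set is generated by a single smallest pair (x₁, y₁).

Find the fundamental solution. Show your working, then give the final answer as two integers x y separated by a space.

17 1

√288 → a₀=16, period (1,32); ℓ=2 even so k=1
step 0: (16, 1)  from 16·(1,0) + (0,1)
step 1: (17, 1)  from 1·(16,1) + (1,0)
(x₁, y₁) = (17, 1);  17² − 288·1² = 1 ✓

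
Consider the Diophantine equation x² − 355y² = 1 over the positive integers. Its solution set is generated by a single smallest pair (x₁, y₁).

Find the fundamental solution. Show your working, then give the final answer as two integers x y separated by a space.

954809 50676

√355 = [18; 1,5,3,3,1,6,1,3,3,5,1,36, …], period ℓ=12 (even) → k=11
i=0: a=18 ⇒ p=18, q=1
…
i=2: a=5 ⇒ p=113, q=6
i=3: a=3 ⇒ p=358, q=19
i=4: a=3 ⇒ p=1187, q=63
i=5: a=1 ⇒ p=1545, q=82
i=6: a=6 ⇒ p=10457, q=555
i=7: a=1 ⇒ p=12002, q=637
…
i=9: a=3 ⇒ p=151391, q=8035
i=10: a=5 ⇒ p=803418, q=42641
i=11: a=1 ⇒ p=954809, q=50676
fundamental: x₁=954809, y₁=50676  (since 911660226481 − 355·2568056976 = 1)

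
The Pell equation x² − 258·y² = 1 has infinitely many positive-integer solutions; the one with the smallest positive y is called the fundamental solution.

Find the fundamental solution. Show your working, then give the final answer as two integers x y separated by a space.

d=258: √d = [16; 16,32] (ℓ=2, even), read p_1/q_1
i=0: a=16 ⇒ p=16, q=1
i=1: a=16 ⇒ p=257, q=16
fundamental: x₁=257, y₁=16  (since 66049 − 258·256 = 1)

257 16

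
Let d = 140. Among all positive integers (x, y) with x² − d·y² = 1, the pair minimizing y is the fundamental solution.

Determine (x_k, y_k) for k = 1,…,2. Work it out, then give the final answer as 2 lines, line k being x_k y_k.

√140 → a₀=11, period (1,4,1,22); ℓ=4 even so k=3
k=0  a_k=11  p_k/q_k = 11/1
…
k=2  a_k=4  p_k/q_k = 59/5
k=3  a_k=1  p_k/q_k = 71/6
fundamental: x₁=71, y₁=6  (since 5041 − 140·36 = 1)
k=2:  x_2 = 71·71+140·6·6 = 10081,  y_2 = 71·6+6·71 = 852

71 6
10081 852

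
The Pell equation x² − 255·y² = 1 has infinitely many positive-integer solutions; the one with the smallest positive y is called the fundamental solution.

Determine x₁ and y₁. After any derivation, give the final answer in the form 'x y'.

16 1

√255 → a₀=15, period (1,30); ℓ=2 even so k=1
k=0  a_k=15  p_k/q_k = 15/1
k=1  a_k=1  p_k/q_k = 16/1
→ (16, 1).  Check: 16²=256, 255·1²=255, difference 1.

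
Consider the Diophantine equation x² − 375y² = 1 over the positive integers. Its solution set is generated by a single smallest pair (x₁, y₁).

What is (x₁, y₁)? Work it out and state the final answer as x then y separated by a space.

15124 781

√375 = [19; 2,1,2,1,5,1,2,1,2,38, …], period ℓ=10 (even) → k=9
i=0: a=19 ⇒ p=19, q=1
…
i=4: a=1 ⇒ p=213, q=11
i=5: a=5 ⇒ p=1220, q=63
i=6: a=1 ⇒ p=1433, q=74
i=7: a=2 ⇒ p=4086, q=211
i=8: a=1 ⇒ p=5519, q=285
i=9: a=2 ⇒ p=15124, q=781
(x₁, y₁) = (15124, 781);  15124² − 375·781² = 1 ✓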